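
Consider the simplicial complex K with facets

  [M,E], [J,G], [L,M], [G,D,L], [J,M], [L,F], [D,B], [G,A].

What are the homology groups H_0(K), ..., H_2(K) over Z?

H_0 ≅ Z,  H_1 ≅ Z,  H_2 = 0.

Fix the vertex order A < B < D < E < F < G < J < L < M and write every simplex with vertices in increasing order. Then dim K = 2 and the simplices of K are:

  0-simplices (9): A, B, D, E, F, G, J, L, M
  1-simplices (10): AG, BD, DG, DL, EM, FL, GJ, GL, JM, LM
  2-simplices (1): DGL

giving chain groups C_0 ≅ Z^9, C_1 ≅ Z^10, C_2 ≅ Z^1.

Boundary ∂_1: C_1 → C_0 maps an edge to its endpoints' difference, ∂[p,q] = q − p.
This gives a 9×10 integer matrix of rank 8; reducing to Smith normal form yields diagonal entries (1,1,1,1,1,1,1,1).

The boundary map ∂_2: C_2 → C_1 acts by ∂[p,q,r] = [q,r] − [p,r] + [p,q]. For instance
  ∂DGL = GL − DL + DG.
The resulting 10×1 matrix has rank 1, and its Smith normal form has invariant factors (1).

From H_k ≅ ker(∂_k) / im(∂_{k+1}) we obtain:

  H_0: rank C_0 − rank ∂_1 = 9 − 8 = 1, and the invariant factors of ∂_1 are all 1, so H_0 ≅ Z.
  H_1: rank ker ∂_1 − rank ∂_2 = (10 − 8) − 1 = 1, and the invariant factors of ∂_2 are all 1, so H_1 ≅ Z.
  H_2: rank ker ∂_2 − rank ∂_3 = (1 − 1) − 0 = 0, and there is no ∂_3, so H_2 ≅ 0.

As a check, the Euler characteristic is 9 − 10 + 1 = 0, which agrees with 1 − 1 + 0 = 0.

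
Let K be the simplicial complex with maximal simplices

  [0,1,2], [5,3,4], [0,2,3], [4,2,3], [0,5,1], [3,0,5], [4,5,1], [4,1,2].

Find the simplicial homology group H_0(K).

H_0 ≅ Z.

We work with the vertex ordering 0 < 1 < 2 < 3 < 4 < 5. The simplices of K, each written with vertices in increasing order, are:

  0-simplices (6): [0], [1], [2], [3], [4], [5]
  1-simplices (12): [0,1], [0,2], [0,3], [0,5], [1,2], [1,4], [1,5], [2,3], [2,4], [3,4], [3,5], [4,5]
  2-simplices (8): [0,1,2], [0,1,5], [0,2,3], [0,3,5], [1,2,4], [1,4,5], [2,3,4], [3,4,5]

Hence C_0 ≅ Z^6, C_1 ≅ Z^12, C_2 ≅ Z^8.

∂_1: C_1 → C_0 sends each edge [p,q] (with p < q) to q − p.
This gives a 6×12 integer matrix of rank 5; reducing to Smith normal form yields diagonal entries (1,1,1,1,1).

∂_2: C_2 → C_1 maps a triangle to the signed sum of its edges. For instance
  ∂[0,3,5] = [3,5] − [0,5] + [0,3],
  ∂[1,2,4] = [2,4] − [1,4] + [1,2].
As a 12×8 matrix over Z this has rank 7, with invariant factors (1,1,1,1,1,1,1).

Now H_k = ker ∂_k / im ∂_{k+1}, so:

  H_0: rank C_0 − rank ∂_1 = 6 − 5 = 1, and the invariant factors of ∂_1 are all 1, so H_0 = Z.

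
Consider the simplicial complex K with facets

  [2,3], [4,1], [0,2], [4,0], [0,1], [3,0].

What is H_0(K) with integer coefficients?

H_0 ≅ Z.

We work with the vertex ordering 0 < 1 < 2 < 3 < 4. The simplices of K, each written with vertices in increasing order, are:

  0-simplices (5): [0], [1], [2], [3], [4]
  1-simplices (6): [0,1], [0,2], [0,3], [0,4], [1,4], [2,3]

so the chain groups are C_0 ≅ Z^5, C_1 ≅ Z^6.

Boundary ∂_1: C_1 → C_0 sends each edge [p,q] (with p < q) to q − p.
The 5×6 boundary matrix has rank 4 and Smith normal form diag(1,1,1,1).

From H_k ≅ ker(∂_k) / im(∂_{k+1}) we obtain:

  H_0: rank C_0 − rank ∂_1 = 5 − 4 = 1, and the invariant factors of ∂_1 are all 1, so H_0 ≅ Z.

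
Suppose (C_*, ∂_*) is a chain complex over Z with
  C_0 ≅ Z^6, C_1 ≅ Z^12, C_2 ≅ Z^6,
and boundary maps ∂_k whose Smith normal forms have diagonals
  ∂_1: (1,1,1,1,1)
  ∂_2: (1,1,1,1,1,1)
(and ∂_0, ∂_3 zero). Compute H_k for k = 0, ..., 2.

H_0: b_0 = 6 − 0 − 5 = 1; torsion from ∂_1 factors > 1: none. So H_0 ≅ Z.
H_1: b_1 = 12 − 5 − 6 = 1; torsion from ∂_2 factors > 1: none. So H_1 ≅ Z.
H_2: b_2 = 6 − 6 − 0 = 0; torsion from ∂_3 factors > 1: none. So H_2 ≅ 0.

H_0 ≅ Z,  H_1 ≅ Z,  H_2 = 0.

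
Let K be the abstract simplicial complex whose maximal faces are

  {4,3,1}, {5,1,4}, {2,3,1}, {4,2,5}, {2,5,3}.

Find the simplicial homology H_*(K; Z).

We work with the vertex ordering 1 < 2 < 3 < 4 < 5. The simplices of K, each written with vertices in increasing order, are:

  0-simplices (5): [1], [2], [3], [4], [5]
  1-simplices (10): [1,2], [1,3], [1,4], [1,5], [2,3], [2,4], [2,5], [3,4], [3,5], [4,5]
  2-simplices (5): [1,2,3], [1,3,4], [1,4,5], [2,3,5], [2,4,5]

so the chain groups are C_0 ≅ Z^5, C_1 ≅ Z^10, C_2 ≅ Z^5.

Boundary ∂_1: C_1 → C_0 maps an edge to its endpoints' difference, ∂[p,q] = q − p.
As a 5×10 matrix over Z this has rank 4, with invariant factors (1,1,1,1).

∂_2: C_2 → C_1 acts by ∂[p,q,r] = [q,r] − [p,r] + [p,q]. For instance
  ∂[2,3,5] = [3,5] − [2,5] + [2,3],
  ∂[2,4,5] = [4,5] − [2,5] + [2,4].
The 10×5 boundary matrix has rank 5 and Smith normal form diag(1,1,1,1,1).

Computing H_k = (kernel of ∂_k) / (image of ∂_{k+1}):

  H_0: rank C_0 − rank ∂_1 = 5 − 4 = 1, and the invariant factors of ∂_1 are all 1, so H_0 ≅ Z.
  H_1: rank ker ∂_1 − rank ∂_2 = (10 − 4) − 5 = 1, and the invariant factors of ∂_2 are all 1, so H_1 ≅ Z.
  H_2: rank ker ∂_2 − rank ∂_3 = (5 − 5) − 0 = 0, and there is no ∂_3, so H_2 ≅ 0.

As a check, the Euler characteristic is 5 − 10 + 5 = 0, which agrees with 1 − 1 + 0 = 0.

H_0 ≅ Z,  H_1 ≅ Z,  H_2 = 0.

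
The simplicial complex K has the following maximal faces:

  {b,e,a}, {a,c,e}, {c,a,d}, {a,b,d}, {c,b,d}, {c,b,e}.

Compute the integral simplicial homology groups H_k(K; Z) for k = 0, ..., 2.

Take the total order a < b < c < d < e on the vertex set. Then K (dimension 2) consists of the simplices:

  0-simplices (5): a, b, c, d, e
  1-simplices (9): ab, ac, ad, ae, bc, bd, be, cd, ce
  2-simplices (6): abd, abe, acd, ace, bcd, bce

Hence C_0 ≅ Z^5, C_1 ≅ Z^9, C_2 ≅ Z^6.

The boundary map ∂_1: C_1 → C_0 is given by ∂[p,q] = [q] − [p].
This gives a 5×9 integer matrix of rank 4; reducing to Smith normal form yields diagonal entries (1,1,1,1).

∂_2: C_2 → C_1 maps a triangle to the signed sum of its edges. For instance
  ∂ace = ce − ae + ac,
  ∂abe = be − ae + ab.
The 9×6 boundary matrix has rank 5 and Smith normal form diag(1,1,1,1,1).

Reading off H_k = ker ∂_k / im ∂_{k+1}:

  H_0: rank C_0 − rank ∂_1 = 5 − 4 = 1, and the invariant factors of ∂_1 are all 1, so H_0 = Z.
  H_1: rank ker ∂_1 − rank ∂_2 = (9 − 4) − 5 = 0, and the invariant factors of ∂_2 are all 1, so H_1 = 0.
  H_2: rank ker ∂_2 − rank ∂_3 = (6 − 5) − 0 = 1, and there is no ∂_3, so H_2 = Z.

(K is a triangulation of the 2-sphere S^2.)

H_0 ≅ Z,  H_1 = 0,  H_2 ≅ Z.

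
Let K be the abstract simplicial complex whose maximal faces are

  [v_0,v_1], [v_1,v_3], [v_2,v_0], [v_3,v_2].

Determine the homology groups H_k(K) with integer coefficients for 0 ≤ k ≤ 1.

Order the vertices as v_0 < v_1 < v_2 < v_3. Listing each simplex with vertices in this order, K has dimension 1 with simplices:

  0-simplices (4): [v_0], [v_1], [v_2], [v_3]
  1-simplices (4): [v_0,v_1], [v_0,v_2], [v_1,v_3], [v_2,v_3]

giving chain groups C_0 ≅ Z^4, C_1 ≅ Z^4.

The boundary map ∂_1: C_1 → C_0 maps an edge to its endpoints' difference, ∂[p,q] = q − p.
As a 4×4 matrix over Z this has rank 3, with invariant factors (1,1,1).

Computing H_k = (kernel of ∂_k) / (image of ∂_{k+1}):

  H_0: rank C_0 − rank ∂_1 = 4 − 3 = 1, and the invariant factors of ∂_1 are all 1, so H_0 = Z.
  H_1: rank ker ∂_1 − rank ∂_2 = (4 − 3) − 0 = 1, and there is no ∂_2, so H_1 = Z.

(K is a triangulation of the circle S^1.)

H_0 = Z,  H_1 = Z.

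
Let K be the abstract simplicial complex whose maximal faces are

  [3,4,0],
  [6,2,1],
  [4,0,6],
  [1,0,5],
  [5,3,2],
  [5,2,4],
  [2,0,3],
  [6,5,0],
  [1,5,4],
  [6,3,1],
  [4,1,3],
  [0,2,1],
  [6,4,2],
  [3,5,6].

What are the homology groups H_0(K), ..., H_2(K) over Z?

H_0 = Z,  H_1 = Z^2,  H_2 = Z.

Order the vertices as 0 < 1 < 2 < 3 < 4 < 5 < 6. Listing each simplex with vertices in this order, K has dimension 2 with simplices:

  0-simplices (7): [0], [1], [2], [3], [4], [5], [6]
  1-simplices (21): [0,1], [0,2], [0,3], [0,4], [0,5], [0,6], [1,2], [1,3], [1,4], [1,5], [1,6], [2,3], [2,4], [2,5], [2,6], [3,4], [3,5], [3,6], [4,5], [4,6], [5,6]
  2-simplices (14): [0,1,2], [0,1,5], [0,2,3], [0,3,4], [0,4,6], [0,5,6], [1,2,6], [1,3,4], [1,3,6], [1,4,5], [2,3,5], [2,4,5], [2,4,6], [3,5,6]

Hence C_0 ≅ Z^7, C_1 ≅ Z^21, C_2 ≅ Z^14.

∂_1: C_1 → C_0 sends each edge [p,q] (with p < q) to q − p. For instance
  ∂[0,3] = [3] − [0].
The resulting 7×21 matrix has rank 6, and its Smith normal form has invariant factors (1,1,1,1,1,1).

Boundary ∂_2: C_2 → C_1 maps a triangle to the signed sum of its edges. For instance
  ∂[0,5,6] = [5,6] − [0,6] + [0,5],
  ∂[2,3,5] = [3,5] − [2,5] + [2,3].
As a 21×14 matrix over Z this has rank 13, with invariant factors (1,1,1,1,1,1,1,1,1,1,1,1,1).

From H_k ≅ ker(∂_k) / im(∂_{k+1}) we obtain:

  H_0: rank C_0 − rank ∂_1 = 7 − 6 = 1, and the invariant factors of ∂_1 are all 1, so H_0 ≅ Z.
  H_1: rank ker ∂_1 − rank ∂_2 = (21 − 6) − 13 = 2, and the invariant factors of ∂_2 are all 1, so H_1 ≅ Z^2.
  H_2: rank ker ∂_2 − rank ∂_3 = (14 − 13) − 0 = 1, and there is no ∂_3, so H_2 ≅ Z.

As a check, the Euler characteristic is 7 − 21 + 14 = 0, which agrees with 1 − 2 + 1 = 0.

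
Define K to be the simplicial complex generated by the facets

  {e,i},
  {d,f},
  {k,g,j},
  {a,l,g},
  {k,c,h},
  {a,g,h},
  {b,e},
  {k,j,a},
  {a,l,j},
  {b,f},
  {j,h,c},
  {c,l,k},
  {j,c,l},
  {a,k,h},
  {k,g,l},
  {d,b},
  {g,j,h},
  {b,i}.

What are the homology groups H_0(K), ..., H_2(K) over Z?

Order the vertices as a < b < c < d < e < f < g < h < i < j < k < l. Listing each simplex with vertices in this order, K has dimension 2 with simplices:

  0-simplices (12): a, b, c, d, e, f, g, h, i, j, k, l
  1-simplices (24): ag, ah, aj, ak, al, bd, be, bf, bi, ch, cj, ck, cl, df, ei, gh, gj, gk, gl, hj, hk, jk, jl, kl
  2-simplices (12): agh, agl, ahk, ajk, ajl, chj, chk, cjl, ckl, ghj, gjk, gkl

giving chain groups C_0 ≅ Z^12, C_1 ≅ Z^24, C_2 ≅ Z^12.

Boundary ∂_1: C_1 → C_0 sends each edge [p,q] (with p < q) to q − p.
This gives a 12×24 integer matrix of rank 10; reducing to Smith normal form yields diagonal entries (1,1,1,1,1,1,1,1,1,1).

∂_2: C_2 → C_1 maps a triangle to the signed sum of its edges. For instance
  ∂gjk = jk − gk + gj,
  ∂agh = gh − ah + ag.
The 24×12 boundary matrix has rank 12 and Smith normal form diag(1,1,1,1,1,1,1,1,1,1,1,2).

Reading off H_k = ker ∂_k / im ∂_{k+1}:

  H_0: rank C_0 − rank ∂_1 = 12 − 10 = 2, and the invariant factors of ∂_1 are all 1, so H_0 ≅ Z^2.
  H_1: rank ker ∂_1 − rank ∂_2 = (24 − 10) − 12 = 2, and ∂_2 has invariant factor 2 > 1, so H_1 ≅ Z^2 ⊕ Z/2Z.
  H_2: rank ker ∂_2 − rank ∂_3 = (12 − 12) − 0 = 0, and there is no ∂_3, so H_2 ≅ 0.

H_0 = Z^2,  H_1 = Z^2 ⊕ Z/2Z,  H_2 = 0.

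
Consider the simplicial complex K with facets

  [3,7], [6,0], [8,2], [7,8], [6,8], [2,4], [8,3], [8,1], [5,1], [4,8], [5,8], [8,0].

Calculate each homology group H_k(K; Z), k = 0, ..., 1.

K has 9 vertices, 12 edges.
rank ∂_0 = 0, rank ∂_1 = 8 ⇒ b_0 = 9 − 0 − 8 = 1; all invariant factors of ∂_1 are 1 so no torsion. So H_0 ≅ Z.
rank ∂_1 = 8, rank ∂_2 = 0 ⇒ b_1 = 12 − 8 − 0 = 4. So H_1 ≅ Z^4.

H_0 = Z,  H_1 = Z^4.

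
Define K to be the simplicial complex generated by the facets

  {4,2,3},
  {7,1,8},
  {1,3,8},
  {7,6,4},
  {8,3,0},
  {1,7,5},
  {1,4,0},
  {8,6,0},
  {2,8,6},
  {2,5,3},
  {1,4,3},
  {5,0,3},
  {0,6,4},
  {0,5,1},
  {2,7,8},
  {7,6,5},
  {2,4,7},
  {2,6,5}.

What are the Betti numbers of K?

b_0 = 1, b_1 = 1, b_2 = 0.

Take the total order 0 < 1 < 2 < 3 < 4 < 5 < 6 < 7 < 8 on the vertex set. Then K (dimension 2) consists of the simplices:

  0-simplices (9): [0], [1], [2], [3], [4], [5], [6], [7], [8]
  1-simplices (27): (27 of them)
  2-simplices (18): [0,1,4], [0,1,5], [0,3,5], [0,3,8], [0,4,6], [0,6,8], [1,3,4], [1,3,8], [1,5,7], [1,7,8], [2,3,4], [2,3,5], [2,4,7], [2,5,6], [2,6,8], [2,7,8], [4,6,7], [5,6,7]

Hence C_0 ≅ Z^9, C_1 ≅ Z^27, C_2 ≅ Z^18.

The boundary map ∂_1: C_1 → C_0 sends each edge [p,q] (with p < q) to q − p. For instance
  ∂[1,3] = [3] − [1].
The resulting 9×27 matrix has rank 8, and its Smith normal form has invariant factors (1,1,1,1,1,1,1,1).

∂_2: C_2 → C_1 acts by ∂[p,q,r] = [q,r] − [p,r] + [p,q]. For instance
  ∂[2,7,8] = [7,8] − [2,8] + [2,7],
  ∂[2,4,7] = [4,7] − [2,7] + [2,4].
As a 27×18 matrix over Z this has rank 18, with invariant factors (1,1,1,1,1,1,1,1,1,1,1,1,1,1,1,1,1,2).

Computing H_k = (kernel of ∂_k) / (image of ∂_{k+1}):

  H_0: rank C_0 − rank ∂_1 = 9 − 8 = 1, and the invariant factors of ∂_1 are all 1, so H_0 = Z.
  H_1: rank ker ∂_1 − rank ∂_2 = (27 − 8) − 18 = 1, and ∂_2 has invariant factor 2 > 1, so H_1 = Z ⊕ Z/2.
  H_2: rank ker ∂_2 − rank ∂_3 = (18 − 18) − 0 = 0, and there is no ∂_3, so H_2 = 0.

Hence the Betti numbers are b_0 = 1, b_1 = 1, b_2 = 0.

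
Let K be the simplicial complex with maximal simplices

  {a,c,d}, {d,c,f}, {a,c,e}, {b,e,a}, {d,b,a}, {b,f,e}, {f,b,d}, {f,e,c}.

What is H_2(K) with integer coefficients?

H_2 ≅ Z.

Order the vertices as a < b < c < d < e < f. Listing each simplex with vertices in this order, K has dimension 2 with simplices:

  0-simplices (6): a, b, c, d, e, f
  1-simplices (12): ab, ac, ad, ae, bd, be, bf, cd, ce, cf, df, ef
  2-simplices (8): abd, abe, acd, ace, bdf, bef, cdf, cef

so the chain groups are C_0 ≅ Z^6, C_1 ≅ Z^12, C_2 ≅ Z^8.

∂_1: C_1 → C_0 maps an edge to its endpoints' difference, ∂[p,q] = q − p.
The 6×12 boundary matrix has rank 5 and Smith normal form diag(1,1,1,1,1).

Boundary ∂_2: C_2 → C_1 acts by ∂[p,q,r] = [q,r] − [p,r] + [p,q]. For instance
  ∂abe = be − ae + ab,
  ∂bdf = df − bf + bd.
This gives a 12×8 integer matrix of rank 7; reducing to Smith normal form yields diagonal entries (1,1,1,1,1,1,1).

Reading off H_k = ker ∂_k / im ∂_{k+1}:

  H_2: rank ker ∂_2 − rank ∂_3 = (8 − 7) − 0 = 1, and there is no ∂_3, so H_2 ≅ Z.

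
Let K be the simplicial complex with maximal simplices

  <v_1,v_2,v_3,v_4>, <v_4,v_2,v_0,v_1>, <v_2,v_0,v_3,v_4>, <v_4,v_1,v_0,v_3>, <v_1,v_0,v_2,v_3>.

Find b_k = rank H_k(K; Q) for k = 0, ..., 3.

Fix the vertex order v_0 < v_1 < v_2 < v_3 < v_4 and write every simplex with vertices in increasing order. Then dim K = 3 and the simplices of K are:

  0-simplices (5): [v_0], [v_1], [v_2], [v_3], [v_4]
  1-simplices (10): [v_0,v_1], [v_0,v_2], [v_0,v_3], [v_0,v_4], [v_1,v_2], [v_1,v_3], [v_1,v_4], [v_2,v_3], [v_2,v_4], [v_3,v_4]
  2-simplices (10): [v_0,v_1,v_2], [v_0,v_1,v_3], [v_0,v_1,v_4], [v_0,v_2,v_3], [v_0,v_2,v_4], [v_0,v_3,v_4], [v_1,v_2,v_3], [v_1,v_2,v_4], [v_1,v_3,v_4], [v_2,v_3,v_4]
  3-simplices (5): [v_0,v_1,v_2,v_3], [v_0,v_1,v_2,v_4], [v_0,v_1,v_3,v_4], [v_0,v_2,v_3,v_4], [v_1,v_2,v_3,v_4]

Hence C_0 ≅ Z^5, C_1 ≅ Z^10, C_2 ≅ Z^10, C_3 ≅ Z^5.

∂_1: C_1 → C_0 maps an edge to its endpoints' difference, ∂[p,q] = q − p.
The resulting 5×10 matrix has rank 4, and its Smith normal form has invariant factors (1,1,1,1).

The boundary map ∂_2: C_2 → C_1 maps a triangle to the signed sum of its edges. For instance
  ∂[v_1,v_2,v_4] = [v_2,v_4] − [v_1,v_4] + [v_1,v_2],
  ∂[v_1,v_3,v_4] = [v_3,v_4] − [v_1,v_4] + [v_1,v_3].
The resulting 10×10 matrix has rank 6, and its Smith normal form has invariant factors (1,1,1,1,1,1).

∂_3: C_3 → C_2 sends each 3-simplex σ to the alternating sum Σ_i (−1)^i (σ with its i-th vertex removed). For instance
  ∂[v_0,v_2,v_3,v_4] = [v_2,v_3,v_4] − [v_0,v_3,v_4] + [v_0,v_2,v_4] − [v_0,v_2,v_3],
  ∂[v_0,v_1,v_3,v_4] = [v_1,v_3,v_4] − [v_0,v_3,v_4] + [v_0,v_1,v_4] − [v_0,v_1,v_3].
This gives a 10×5 integer matrix of rank 4; reducing to Smith normal form yields diagonal entries (1,1,1,1).

From H_k ≅ ker(∂_k) / im(∂_{k+1}) we obtain:

  H_0: rank C_0 − rank ∂_1 = 5 − 4 = 1, and the invariant factors of ∂_1 are all 1, so H_0 = Z.
  H_1: rank ker ∂_1 − rank ∂_2 = (10 − 4) − 6 = 0, and the invariant factors of ∂_2 are all 1, so H_1 = 0.
  H_2: rank ker ∂_2 − rank ∂_3 = (10 − 6) − 4 = 0, and the invariant factors of ∂_3 are all 1, so H_2 = 0.
  H_3: rank ker ∂_3 − rank ∂_4 = (5 − 4) − 0 = 1, and there is no ∂_4, so H_3 = Z.

Hence the Betti numbers are b_0 = 1, b_1 = 0, b_2 = 0, b_3 = 1.

b_0 = 1, b_1 = 0, b_2 = 0, b_3 = 1.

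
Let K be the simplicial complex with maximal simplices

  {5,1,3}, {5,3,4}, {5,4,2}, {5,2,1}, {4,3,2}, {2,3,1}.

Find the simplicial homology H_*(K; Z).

H_0 ≅ Z,  H_1 = 0,  H_2 ≅ Z.

We work with the vertex ordering 1 < 2 < 3 < 4 < 5. The simplices of K, each written with vertices in increasing order, are:

  0-simplices (5): [1], [2], [3], [4], [5]
  1-simplices (9): [1,2], [1,3], [1,5], [2,3], [2,4], [2,5], [3,4], [3,5], [4,5]
  2-simplices (6): [1,2,3], [1,2,5], [1,3,5], [2,3,4], [2,4,5], [3,4,5]

giving chain groups C_0 ≅ Z^5, C_1 ≅ Z^9, C_2 ≅ Z^6.

∂_1: C_1 → C_0 sends each edge [p,q] (with p < q) to q − p.
As a 5×9 matrix over Z this has rank 4, with invariant factors (1,1,1,1).

The boundary map ∂_2: C_2 → C_1 sends each 2-simplex [p,q,r] to [q,r] − [p,r] + [p,q]. For instance
  ∂[3,4,5] = [4,5] − [3,5] + [3,4],
  ∂[1,3,5] = [3,5] − [1,5] + [1,3].
As a 9×6 matrix over Z this has rank 5, with invariant factors (1,1,1,1,1).

Reading off H_k = ker ∂_k / im ∂_{k+1}:

  H_0: rank C_0 − rank ∂_1 = 5 − 4 = 1, and the invariant factors of ∂_1 are all 1, so H_0 = Z.
  H_1: rank ker ∂_1 − rank ∂_2 = (9 − 4) − 5 = 0, and the invariant factors of ∂_2 are all 1, so H_1 = 0.
  H_2: rank ker ∂_2 − rank ∂_3 = (6 − 5) − 0 = 1, and there is no ∂_3, so H_2 = Z.

(K is a triangulation of the 2-sphere S^2.)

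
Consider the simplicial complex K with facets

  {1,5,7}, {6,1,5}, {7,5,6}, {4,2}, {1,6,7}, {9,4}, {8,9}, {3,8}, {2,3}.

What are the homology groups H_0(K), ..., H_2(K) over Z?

We work with the vertex ordering 1 < 2 < 3 < 4 < 5 < 6 < 7 < 8 < 9. The simplices of K, each written with vertices in increasing order, are:

  0-simplices (9): [1], [2], [3], [4], [5], [6], [7], [8], [9]
  1-simplices (11): [1,5], [1,6], [1,7], [2,3], [2,4], [3,8], [4,9], [5,6], [5,7], [6,7], [8,9]
  2-simplices (4): [1,5,6], [1,5,7], [1,6,7], [5,6,7]

so the chain groups are C_0 ≅ Z^9, C_1 ≅ Z^11, C_2 ≅ Z^4.

∂_1: C_1 → C_0 maps an edge to its endpoints' difference, ∂[p,q] = q − p. For instance
  ∂[1,7] = [7] − [1].
The 9×11 boundary matrix has rank 7 and Smith normal form diag(1,1,1,1,1,1,1).

The boundary map ∂_2: C_2 → C_1 sends each 2-simplex [p,q,r] to [q,r] − [p,r] + [p,q]. For instance
  ∂[5,6,7] = [6,7] − [5,7] + [5,6],
  ∂[1,5,7] = [5,7] − [1,7] + [1,5].
This gives a 11×4 integer matrix of rank 3; reducing to Smith normal form yields diagonal entries (1,1,1).

From H_k ≅ ker(∂_k) / im(∂_{k+1}) we obtain:

  H_0: rank C_0 − rank ∂_1 = 9 − 7 = 2, and the invariant factors of ∂_1 are all 1, so H_0 = Z^2.
  H_1: rank ker ∂_1 − rank ∂_2 = (11 − 7) − 3 = 1, and the invariant factors of ∂_2 are all 1, so H_1 = Z.
  H_2: rank ker ∂_2 − rank ∂_3 = (4 − 3) − 0 = 1, and there is no ∂_3, so H_2 = Z.

H_0 = Z^2,  H_1 = Z,  H_2 = Z.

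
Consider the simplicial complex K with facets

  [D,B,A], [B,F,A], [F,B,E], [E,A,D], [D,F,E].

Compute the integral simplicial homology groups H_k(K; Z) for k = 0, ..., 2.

Fix the vertex order A < B < D < E < F and write every simplex with vertices in increasing order. Then dim K = 2 and the simplices of K are:

  0-simplices (5): A, B, D, E, F
  1-simplices (10): AB, AD, AE, AF, BD, BE, BF, DE, DF, EF
  2-simplices (5): ABD, ABF, ADE, BEF, DEF

giving chain groups C_0 ≅ Z^5, C_1 ≅ Z^10, C_2 ≅ Z^5.

∂_1: C_1 → C_0 sends each edge [p,q] (with p < q) to q − p. For instance
  ∂AE = E − A.
As a 5×10 matrix over Z this has rank 4, with invariant factors (1,1,1,1).

The boundary map ∂_2: C_2 → C_1 maps a triangle to the signed sum of its edges. For instance
  ∂BEF = EF − BF + BE,
  ∂ABD = BD − AD + AB.
The 10×5 boundary matrix has rank 5 and Smith normal form diag(1,1,1,1,1).

Now H_k = ker ∂_k / im ∂_{k+1}, so:

  H_0: rank C_0 − rank ∂_1 = 5 − 4 = 1, and the invariant factors of ∂_1 are all 1, so H_0 ≅ Z.
  H_1: rank ker ∂_1 − rank ∂_2 = (10 − 4) − 5 = 1, and the invariant factors of ∂_2 are all 1, so H_1 ≅ Z.
  H_2: rank ker ∂_2 − rank ∂_3 = (5 − 5) − 0 = 0, and there is no ∂_3, so H_2 ≅ 0.

(K is a triangulation of the Möbius band.)

H_0 = Z,  H_1 = Z,  H_2 = 0.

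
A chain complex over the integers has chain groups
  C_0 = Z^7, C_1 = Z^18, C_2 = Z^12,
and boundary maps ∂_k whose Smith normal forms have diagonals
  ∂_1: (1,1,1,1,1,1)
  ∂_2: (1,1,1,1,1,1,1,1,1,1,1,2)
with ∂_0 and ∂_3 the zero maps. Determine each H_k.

H_0 = Z,  H_1 = Z_2,  H_2 = 0.

H_0: b_0 = 7 − 0 − 6 = 1; torsion from ∂_1 factors > 1: none. So H_0 = Z.
H_1: b_1 = 18 − 6 − 12 = 0; torsion from ∂_2 factors > 1: [2]. So H_1 = Z_2.
H_2: b_2 = 12 − 12 − 0 = 0; torsion from ∂_3 factors > 1: none. So H_2 = 0.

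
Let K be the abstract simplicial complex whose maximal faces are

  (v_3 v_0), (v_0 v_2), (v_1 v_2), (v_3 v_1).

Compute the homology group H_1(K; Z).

H_1 ≅ Z.

We work with the vertex ordering v_0 < v_1 < v_2 < v_3. The simplices of K, each written with vertices in increasing order, are:

  0-simplices (4): [v_0], [v_1], [v_2], [v_3]
  1-simplices (4): [v_0,v_2], [v_0,v_3], [v_1,v_2], [v_1,v_3]

Hence C_0 ≅ Z^4, C_1 ≅ Z^4.

Boundary ∂_1: C_1 → C_0 sends each edge [p,q] (with p < q) to q − p. For instance
  ∂[v_0,v_2] = [v_2] − [v_0].
This gives a 4×4 integer matrix of rank 3; reducing to Smith normal form yields diagonal entries (1,1,1).

Computing H_k = (kernel of ∂_k) / (image of ∂_{k+1}):

  H_1: rank ker ∂_1 − rank ∂_2 = (4 − 3) − 0 = 1, and there is no ∂_2, so H_1 = Z.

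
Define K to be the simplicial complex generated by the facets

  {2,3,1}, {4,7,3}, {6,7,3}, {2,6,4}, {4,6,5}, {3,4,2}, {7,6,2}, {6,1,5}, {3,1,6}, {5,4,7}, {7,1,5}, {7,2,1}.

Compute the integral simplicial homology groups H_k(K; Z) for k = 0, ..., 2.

H_0 ≅ Z,  H_1 ≅ Z/2Z,  H_2 = 0.

Order the vertices as 1 < 2 < 3 < 4 < 5 < 6 < 7. Listing each simplex with vertices in this order, K has dimension 2 with simplices:

  0-simplices (7): [1], [2], [3], [4], [5], [6], [7]
  1-simplices (18): [1,2], [1,3], [1,5], [1,6], [1,7], [2,3], [2,4], [2,6], [2,7], [3,4], [3,6], [3,7], [4,5], [4,6], [4,7], [5,6], [5,7], [6,7]
  2-simplices (12): [1,2,3], [1,2,7], [1,3,6], [1,5,6], [1,5,7], [2,3,4], [2,4,6], [2,6,7], [3,4,7], [3,6,7], [4,5,6], [4,5,7]

Hence C_0 ≅ Z^7, C_1 ≅ Z^18, C_2 ≅ Z^12.

The boundary map ∂_1: C_1 → C_0 maps an edge to its endpoints' difference, ∂[p,q] = q − p.
As a 7×18 matrix over Z this has rank 6, with invariant factors (1,1,1,1,1,1).

Boundary ∂_2: C_2 → C_1 maps a triangle to the signed sum of its edges. For instance
  ∂[2,6,7] = [6,7] − [2,7] + [2,6],
  ∂[1,5,7] = [5,7] − [1,7] + [1,5].
The 18×12 boundary matrix has rank 12 and Smith normal form diag(1,1,1,1,1,1,1,1,1,1,1,2).

From H_k ≅ ker(∂_k) / im(∂_{k+1}) we obtain:

  H_0: rank C_0 − rank ∂_1 = 7 − 6 = 1, and the invariant factors of ∂_1 are all 1, so H_0 = Z.
  H_1: rank ker ∂_1 − rank ∂_2 = (18 − 6) − 12 = 0, and ∂_2 has invariant factor 2 > 1, so H_1 = Z/2Z.
  H_2: rank ker ∂_2 − rank ∂_3 = (12 − 12) − 0 = 0, and there is no ∂_3, so H_2 = 0.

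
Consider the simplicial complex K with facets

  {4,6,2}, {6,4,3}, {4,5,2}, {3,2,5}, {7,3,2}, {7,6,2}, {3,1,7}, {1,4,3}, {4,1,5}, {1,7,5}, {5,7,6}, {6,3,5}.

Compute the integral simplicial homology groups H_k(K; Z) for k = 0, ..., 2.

H_0 ≅ Z,  H_1 ≅ Z/2,  H_2 = 0.

Fix the vertex order 1 < 2 < 3 < 4 < 5 < 6 < 7 and write every simplex with vertices in increasing order. Then dim K = 2 and the simplices of K are:

  0-simplices (7): [1], [2], [3], [4], [5], [6], [7]
  1-simplices (18): [1,3], [1,4], [1,5], [1,7], [2,3], [2,4], [2,5], [2,6], [2,7], [3,4], [3,5], [3,6], [3,7], [4,5], [4,6], [5,6], [5,7], [6,7]
  2-simplices (12): [1,3,4], [1,3,7], [1,4,5], [1,5,7], [2,3,5], [2,3,7], [2,4,5], [2,4,6], [2,6,7], [3,4,6], [3,5,6], [5,6,7]

giving chain groups C_0 ≅ Z^7, C_1 ≅ Z^18, C_2 ≅ Z^12.

Boundary ∂_1: C_1 → C_0 is given by ∂[p,q] = [q] − [p]. For instance
  ∂[2,7] = [7] − [2].
The resulting 7×18 matrix has rank 6, and its Smith normal form has invariant factors (1,1,1,1,1,1).

Boundary ∂_2: C_2 → C_1 sends each 2-simplex [p,q,r] to [q,r] − [p,r] + [p,q]. For instance
  ∂[1,4,5] = [4,5] − [1,5] + [1,4],
  ∂[2,3,7] = [3,7] − [2,7] + [2,3].
As a 18×12 matrix over Z this has rank 12, with invariant factors (1,1,1,1,1,1,1,1,1,1,1,2).

Computing H_k = (kernel of ∂_k) / (image of ∂_{k+1}):

  H_0: rank C_0 − rank ∂_1 = 7 − 6 = 1, and the invariant factors of ∂_1 are all 1, so H_0 = Z.
  H_1: rank ker ∂_1 − rank ∂_2 = (18 − 6) − 12 = 0, and ∂_2 has invariant factor 2 > 1, so H_1 = Z/2.
  H_2: rank ker ∂_2 − rank ∂_3 = (12 − 12) − 0 = 0, and there is no ∂_3, so H_2 = 0.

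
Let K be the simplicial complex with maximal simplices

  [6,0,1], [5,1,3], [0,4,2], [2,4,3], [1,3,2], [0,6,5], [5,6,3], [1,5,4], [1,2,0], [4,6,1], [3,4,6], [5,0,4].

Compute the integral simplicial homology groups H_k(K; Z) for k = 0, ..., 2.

K has 7 vertices, 18 edges, 12 triangles.
rank ∂_0 = 0, rank ∂_1 = 6 ⇒ b_0 = 7 − 0 − 6 = 1; all invariant factors of ∂_1 are 1 so no torsion. So H_0 = Z.
rank ∂_1 = 6, rank ∂_2 = 12 ⇒ b_1 = 18 − 6 − 12 = 0; ∂_2 has invariant factor(s) [2] giving torsion. So H_1 = Z/2.
rank ∂_2 = 12, rank ∂_3 = 0 ⇒ b_2 = 12 − 12 − 0 = 0. So H_2 = 0.

H_0 ≅ Z,  H_1 ≅ Z/2,  H_2 = 0.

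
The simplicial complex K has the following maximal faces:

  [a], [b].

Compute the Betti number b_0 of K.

b_0 = 2.

Order the vertices as a < b. Listing each simplex with vertices in this order, K has dimension 0 with simplices:

  0-simplices (2): a, b

giving chain groups C_0 ≅ Z^2.

From H_k ≅ ker(∂_k) / im(∂_{k+1}) we obtain:

  H_0: rank C_0 − rank ∂_1 = 2 − 0 = 2, and there is no ∂_1, so H_0 ≅ Z^2.

Hence the Betti numbers are b_0 = 2.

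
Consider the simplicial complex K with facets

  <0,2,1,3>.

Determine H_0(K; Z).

Fix the vertex order 0 < 1 < 2 < 3 and write every simplex with vertices in increasing order. Then dim K = 3 and the simplices of K are:

  0-simplices (4): [0], [1], [2], [3]
  1-simplices (6): [0,1], [0,2], [0,3], [1,2], [1,3], [2,3]
  2-simplices (4): [0,1,2], [0,1,3], [0,2,3], [1,2,3]
  3-simplices (1): [0,1,2,3]

giving chain groups C_0 ≅ Z^4, C_1 ≅ Z^6, C_2 ≅ Z^4, C_3 ≅ Z^1.

Boundary ∂_1: C_1 → C_0 sends each edge [p,q] (with p < q) to q − p. For instance
  ∂[1,2] = [2] − [1].
The 4×6 boundary matrix has rank 3 and Smith normal form diag(1,1,1).

∂_2: C_2 → C_1 sends each 2-simplex [p,q,r] to [q,r] − [p,r] + [p,q]. For instance
  ∂[0,1,2] = [1,2] − [0,2] + [0,1],
  ∂[0,1,3] = [1,3] − [0,3] + [0,1].
As a 6×4 matrix over Z this has rank 3, with invariant factors (1,1,1).

The boundary map ∂_3: C_3 → C_2 sends each 3-simplex σ to the alternating sum Σ_i (−1)^i (σ with its i-th vertex removed). For instance
  ∂[0,1,2,3] = [1,2,3] − [0,2,3] + [0,1,3] − [0,1,2].
As a 4×1 matrix over Z this has rank 1, with invariant factors (1).

Reading off H_k = ker ∂_k / im ∂_{k+1}:

  H_0: rank C_0 − rank ∂_1 = 4 − 3 = 1, and the invariant factors of ∂_1 are all 1, so H_0 ≅ Z.

H_0 ≅ Z.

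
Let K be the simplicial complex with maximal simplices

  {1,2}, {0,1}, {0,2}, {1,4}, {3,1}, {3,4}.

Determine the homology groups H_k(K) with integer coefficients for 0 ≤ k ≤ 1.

Fix the vertex order 0 < 1 < 2 < 3 < 4 and write every simplex with vertices in increasing order. Then dim K = 1 and the simplices of K are:

  0-simplices (5): [0], [1], [2], [3], [4]
  1-simplices (6): [0,1], [0,2], [1,2], [1,3], [1,4], [3,4]

so the chain groups are C_0 ≅ Z^5, C_1 ≅ Z^6.

Boundary ∂_1: C_1 → C_0 sends each edge [p,q] (with p < q) to q − p. For instance
  ∂[0,1] = [1] − [0].
As a 5×6 matrix over Z this has rank 4, with invariant factors (1,1,1,1).

Reading off H_k = ker ∂_k / im ∂_{k+1}:

  H_0: rank C_0 − rank ∂_1 = 5 − 4 = 1, and the invariant factors of ∂_1 are all 1, so H_0 ≅ Z.
  H_1: rank ker ∂_1 − rank ∂_2 = (6 − 4) − 0 = 2, and there is no ∂_2, so H_1 ≅ Z^2.

H_0 ≅ Z,  H_1 ≅ Z^2.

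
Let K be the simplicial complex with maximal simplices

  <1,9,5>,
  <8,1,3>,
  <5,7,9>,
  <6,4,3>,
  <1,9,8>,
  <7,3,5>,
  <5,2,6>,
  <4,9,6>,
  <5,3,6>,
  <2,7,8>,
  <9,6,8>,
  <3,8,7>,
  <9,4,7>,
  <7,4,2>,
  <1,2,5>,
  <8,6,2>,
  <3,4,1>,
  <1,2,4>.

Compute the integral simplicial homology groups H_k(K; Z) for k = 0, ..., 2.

H_0 = Z,  H_1 = Z^2,  H_2 = Z.

Fix the vertex order 1 < 2 < 3 < 4 < 5 < 6 < 7 < 8 < 9 and write every simplex with vertices in increasing order. Then dim K = 2 and the simplices of K are:

  0-simplices (9): [1], [2], [3], [4], [5], [6], [7], [8], [9]
  1-simplices (27): (27 of them)
  2-simplices (18): [1,2,4], [1,2,5], [1,3,4], [1,3,8], [1,5,9], [1,8,9], [2,4,7], [2,5,6], [2,6,8], [2,7,8], [3,4,6], [3,5,6], [3,5,7], [3,7,8], [4,6,9], [4,7,9], [5,7,9], [6,8,9]

so the chain groups are C_0 ≅ Z^9, C_1 ≅ Z^27, C_2 ≅ Z^18.

The boundary map ∂_1: C_1 → C_0 is given by ∂[p,q] = [q] − [p]. For instance
  ∂[3,4] = [4] − [3].
The 9×27 boundary matrix has rank 8 and Smith normal form diag(1,1,1,1,1,1,1,1).

The boundary map ∂_2: C_2 → C_1 acts by ∂[p,q,r] = [q,r] − [p,r] + [p,q]. For instance
  ∂[1,5,9] = [5,9] − [1,9] + [1,5],
  ∂[2,7,8] = [7,8] − [2,8] + [2,7].
The 27×18 boundary matrix has rank 17 and Smith normal form diag(1,1,1,1,1,1,1,1,1,1,1,1,1,1,1,1,1).

From H_k ≅ ker(∂_k) / im(∂_{k+1}) we obtain:

  H_0: rank C_0 − rank ∂_1 = 9 − 8 = 1, and the invariant factors of ∂_1 are all 1, so H_0 = Z.
  H_1: rank ker ∂_1 − rank ∂_2 = (27 − 8) − 17 = 2, and the invariant factors of ∂_2 are all 1, so H_1 = Z^2.
  H_2: rank ker ∂_2 − rank ∂_3 = (18 − 17) − 0 = 1, and there is no ∂_3, so H_2 = Z.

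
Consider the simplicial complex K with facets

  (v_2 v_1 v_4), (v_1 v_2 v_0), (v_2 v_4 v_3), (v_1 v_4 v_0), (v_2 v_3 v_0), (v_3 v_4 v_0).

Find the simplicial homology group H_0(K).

Fix the vertex order v_0 < v_1 < v_2 < v_3 < v_4 and write every simplex with vertices in increasing order. Then dim K = 2 and the simplices of K are:

  0-simplices (5): [v_0], [v_1], [v_2], [v_3], [v_4]
  1-simplices (9): [v_0,v_1], [v_0,v_2], [v_0,v_3], [v_0,v_4], [v_1,v_2], [v_1,v_4], [v_2,v_3], [v_2,v_4], [v_3,v_4]
  2-simplices (6): [v_0,v_1,v_2], [v_0,v_1,v_4], [v_0,v_2,v_3], [v_0,v_3,v_4], [v_1,v_2,v_4], [v_2,v_3,v_4]

so the chain groups are C_0 ≅ Z^5, C_1 ≅ Z^9, C_2 ≅ Z^6.

The boundary map ∂_1: C_1 → C_0 maps an edge to its endpoints' difference, ∂[p,q] = q − p. For instance
  ∂[v_2,v_3] = [v_3] − [v_2].
As a 5×9 matrix over Z this has rank 4, with invariant factors (1,1,1,1).

The boundary map ∂_2: C_2 → C_1 maps a triangle to the signed sum of its edges. For instance
  ∂[v_2,v_3,v_4] = [v_3,v_4] − [v_2,v_4] + [v_2,v_3],
  ∂[v_0,v_1,v_2] = [v_1,v_2] − [v_0,v_2] + [v_0,v_1].
As a 9×6 matrix over Z this has rank 5, with invariant factors (1,1,1,1,1).

Computing H_k = (kernel of ∂_k) / (image of ∂_{k+1}):

  H_0: rank C_0 − rank ∂_1 = 5 − 4 = 1, and the invariant factors of ∂_1 are all 1, so H_0 ≅ Z.

H_0 ≅ Z.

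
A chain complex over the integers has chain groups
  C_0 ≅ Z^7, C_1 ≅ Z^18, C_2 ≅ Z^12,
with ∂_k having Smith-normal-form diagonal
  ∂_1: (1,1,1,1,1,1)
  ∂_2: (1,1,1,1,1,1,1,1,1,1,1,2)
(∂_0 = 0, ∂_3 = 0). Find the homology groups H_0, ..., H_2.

H_0 = Z,  H_1 = Z/2,  H_2 = 0.

H_0: b_0 = 7 − 0 − 6 = 1; torsion from ∂_1 factors > 1: none. So H_0 = Z.
H_1: b_1 = 18 − 6 − 12 = 0; torsion from ∂_2 factors > 1: [2]. So H_1 = Z/2.
H_2: b_2 = 12 − 12 − 0 = 0; torsion from ∂_3 factors > 1: none. So H_2 = 0.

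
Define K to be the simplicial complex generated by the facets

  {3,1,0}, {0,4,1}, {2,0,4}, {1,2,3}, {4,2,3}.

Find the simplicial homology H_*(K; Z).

H_0 = Z,  H_1 = Z,  H_2 = 0.

Take the total order 0 < 1 < 2 < 3 < 4 on the vertex set. Then K (dimension 2) consists of the simplices:

  0-simplices (5): [0], [1], [2], [3], [4]
  1-simplices (10): [0,1], [0,2], [0,3], [0,4], [1,2], [1,3], [1,4], [2,3], [2,4], [3,4]
  2-simplices (5): [0,1,3], [0,1,4], [0,2,4], [1,2,3], [2,3,4]

so the chain groups are C_0 ≅ Z^5, C_1 ≅ Z^10, C_2 ≅ Z^5.

Boundary ∂_1: C_1 → C_0 is given by ∂[p,q] = [q] − [p].
The resulting 5×10 matrix has rank 4, and its Smith normal form has invariant factors (1,1,1,1).

Boundary ∂_2: C_2 → C_1 maps a triangle to the signed sum of its edges. For instance
  ∂[0,1,4] = [1,4] − [0,4] + [0,1],
  ∂[1,2,3] = [2,3] − [1,3] + [1,2].
This gives a 10×5 integer matrix of rank 5; reducing to Smith normal form yields diagonal entries (1,1,1,1,1).

From H_k ≅ ker(∂_k) / im(∂_{k+1}) we obtain:

  H_0: rank C_0 − rank ∂_1 = 5 − 4 = 1, and the invariant factors of ∂_1 are all 1, so H_0 ≅ Z.
  H_1: rank ker ∂_1 − rank ∂_2 = (10 − 4) − 5 = 1, and the invariant factors of ∂_2 are all 1, so H_1 ≅ Z.
  H_2: rank ker ∂_2 − rank ∂_3 = (5 − 5) − 0 = 0, and there is no ∂_3, so H_2 ≅ 0.

As a check, the Euler characteristic is 5 − 10 + 5 = 0, which agrees with 1 − 1 + 0 = 0.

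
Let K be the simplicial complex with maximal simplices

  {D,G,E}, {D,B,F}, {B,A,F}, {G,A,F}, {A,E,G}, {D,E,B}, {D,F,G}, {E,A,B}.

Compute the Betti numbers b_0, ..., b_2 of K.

Take the total order A < B < D < E < F < G on the vertex set. Then K (dimension 2) consists of the simplices:

  0-simplices (6): A, B, D, E, F, G
  1-simplices (12): AB, AE, AF, AG, BD, BE, BF, DE, DF, DG, EG, FG
  2-simplices (8): ABE, ABF, AEG, AFG, BDE, BDF, DEG, DFG

Hence C_0 ≅ Z^6, C_1 ≅ Z^12, C_2 ≅ Z^8.

∂_1: C_1 → C_0 maps an edge to its endpoints' difference, ∂[p,q] = q − p.
The resulting 6×12 matrix has rank 5, and its Smith normal form has invariant factors (1,1,1,1,1).

The boundary map ∂_2: C_2 → C_1 sends each 2-simplex [p,q,r] to [q,r] − [p,r] + [p,q]. For instance
  ∂BDF = DF − BF + BD,
  ∂ABF = BF − AF + AB.
The resulting 12×8 matrix has rank 7, and its Smith normal form has invariant factors (1,1,1,1,1,1,1).

Reading off H_k = ker ∂_k / im ∂_{k+1}:

  H_0: rank C_0 − rank ∂_1 = 6 − 5 = 1, and the invariant factors of ∂_1 are all 1, so H_0 ≅ Z.
  H_1: rank ker ∂_1 − rank ∂_2 = (12 − 5) − 7 = 0, and the invariant factors of ∂_2 are all 1, so H_1 ≅ 0.
  H_2: rank ker ∂_2 − rank ∂_3 = (8 − 7) − 0 = 1, and there is no ∂_3, so H_2 ≅ Z.

As a check, the Euler characteristic is 6 − 12 + 8 = 2, which agrees with 1 − 0 + 1 = 2.

Hence the Betti numbers are b_0 = 1, b_1 = 0, b_2 = 1.

b_0 = 1, b_1 = 0, b_2 = 1.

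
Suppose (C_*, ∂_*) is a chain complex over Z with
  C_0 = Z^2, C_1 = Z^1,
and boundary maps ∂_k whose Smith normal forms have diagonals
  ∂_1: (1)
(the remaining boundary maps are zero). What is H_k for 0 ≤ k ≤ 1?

H_0: b_0 = 2 − 0 − 1 = 1; torsion from ∂_1 factors > 1: none. So H_0 ≅ Z.
H_1: b_1 = 1 − 1 − 0 = 0; torsion from ∂_2 factors > 1: none. So H_1 ≅ 0.

H_0 ≅ Z,  H_1 = 0.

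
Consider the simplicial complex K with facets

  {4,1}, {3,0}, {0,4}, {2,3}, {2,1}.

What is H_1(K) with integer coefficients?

H_1 ≅ Z.

Fix the vertex order 0 < 1 < 2 < 3 < 4 and write every simplex with vertices in increasing order. Then dim K = 1 and the simplices of K are:

  0-simplices (5): [0], [1], [2], [3], [4]
  1-simplices (5): [0,3], [0,4], [1,2], [1,4], [2,3]

giving chain groups C_0 ≅ Z^5, C_1 ≅ Z^5.

Boundary ∂_1: C_1 → C_0 maps an edge to its endpoints' difference, ∂[p,q] = q − p.
This gives a 5×5 integer matrix of rank 4; reducing to Smith normal form yields diagonal entries (1,1,1,1).

Reading off H_k = ker ∂_k / im ∂_{k+1}:

  H_1: rank ker ∂_1 − rank ∂_2 = (5 − 4) − 0 = 1, and there is no ∂_2, so H_1 = Z.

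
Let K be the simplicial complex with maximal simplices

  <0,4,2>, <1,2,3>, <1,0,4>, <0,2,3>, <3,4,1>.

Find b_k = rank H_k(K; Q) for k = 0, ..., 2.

Take the total order 0 < 1 < 2 < 3 < 4 on the vertex set. Then K (dimension 2) consists of the simplices:

  0-simplices (5): [0], [1], [2], [3], [4]
  1-simplices (10): [0,1], [0,2], [0,3], [0,4], [1,2], [1,3], [1,4], [2,3], [2,4], [3,4]
  2-simplices (5): [0,1,4], [0,2,3], [0,2,4], [1,2,3], [1,3,4]

so the chain groups are C_0 ≅ Z^5, C_1 ≅ Z^10, C_2 ≅ Z^5.

Boundary ∂_1: C_1 → C_0 maps an edge to its endpoints' difference, ∂[p,q] = q − p.
This gives a 5×10 integer matrix of rank 4; reducing to Smith normal form yields diagonal entries (1,1,1,1).

∂_2: C_2 → C_1 maps a triangle to the signed sum of its edges. For instance
  ∂[1,3,4] = [3,4] − [1,4] + [1,3],
  ∂[0,2,3] = [2,3] − [0,3] + [0,2].
As a 10×5 matrix over Z this has rank 5, with invariant factors (1,1,1,1,1).

Reading off H_k = ker ∂_k / im ∂_{k+1}:

  H_0: rank C_0 − rank ∂_1 = 5 − 4 = 1, and the invariant factors of ∂_1 are all 1, so H_0 = Z.
  H_1: rank ker ∂_1 − rank ∂_2 = (10 − 4) − 5 = 1, and the invariant factors of ∂_2 are all 1, so H_1 = Z.
  H_2: rank ker ∂_2 − rank ∂_3 = (5 − 5) − 0 = 0, and there is no ∂_3, so H_2 = 0.

As a check, the Euler characteristic is 5 − 10 + 5 = 0, which agrees with 1 − 1 + 0 = 0.

Hence the Betti numbers are b_0 = 1, b_1 = 1, b_2 = 0.

b_0 = 1, b_1 = 1, b_2 = 0.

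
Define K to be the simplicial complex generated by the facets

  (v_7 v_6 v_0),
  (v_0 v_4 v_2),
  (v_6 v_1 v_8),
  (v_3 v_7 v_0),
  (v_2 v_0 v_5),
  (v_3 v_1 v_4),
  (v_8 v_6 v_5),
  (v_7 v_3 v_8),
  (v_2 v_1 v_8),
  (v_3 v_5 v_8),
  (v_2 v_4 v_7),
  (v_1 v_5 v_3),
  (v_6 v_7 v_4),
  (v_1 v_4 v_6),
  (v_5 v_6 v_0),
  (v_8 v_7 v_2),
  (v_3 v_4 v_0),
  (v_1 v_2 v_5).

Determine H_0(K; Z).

H_0 = Z.

Order the vertices as v_0 < v_1 < v_2 < v_3 < v_4 < v_5 < v_6 < v_7 < v_8. Listing each simplex with vertices in this order, K has dimension 2 with simplices:

  0-simplices (9): [v_0], [v_1], [v_2], [v_3], [v_4], [v_5], [v_6], [v_7], [v_8]
  1-simplices (27): (27 of them)
  2-simplices (18): (18 of them)

so the chain groups are C_0 ≅ Z^9, C_1 ≅ Z^27, C_2 ≅ Z^18.

∂_1: C_1 → C_0 sends each edge [p,q] (with p < q) to q − p.
The resulting 9×27 matrix has rank 8, and its Smith normal form has invariant factors (1,1,1,1,1,1,1,1).

∂_2: C_2 → C_1 acts by ∂[p,q,r] = [q,r] − [p,r] + [p,q]. For instance
  ∂[v_1,v_2,v_5] = [v_2,v_5] − [v_1,v_5] + [v_1,v_2],
  ∂[v_1,v_4,v_6] = [v_4,v_6] − [v_1,v_6] + [v_1,v_4].
The resulting 27×18 matrix has rank 18, and its Smith normal form has invariant factors (1,1,1,1,1,1,1,1,1,1,1,1,1,1,1,1,1,2).

Reading off H_k = ker ∂_k / im ∂_{k+1}:

  H_0: rank C_0 − rank ∂_1 = 9 − 8 = 1, and the invariant factors of ∂_1 are all 1, so H_0 = Z.

(K is a triangulation of the Klein bottle.)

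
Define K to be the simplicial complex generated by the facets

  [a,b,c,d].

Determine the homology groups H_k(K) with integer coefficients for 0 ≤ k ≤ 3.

We work with the vertex ordering a < b < c < d. The simplices of K, each written with vertices in increasing order, are:

  0-simplices (4): a, b, c, d
  1-simplices (6): ab, ac, ad, bc, bd, cd
  2-simplices (4): abc, abd, acd, bcd
  3-simplices (1): abcd

giving chain groups C_0 ≅ Z^4, C_1 ≅ Z^6, C_2 ≅ Z^4, C_3 ≅ Z^1.

∂_1: C_1 → C_0 is given by ∂[p,q] = [q] − [p].
The 4×6 boundary matrix has rank 3 and Smith normal form diag(1,1,1).

The boundary map ∂_2: C_2 → C_1 maps a triangle to the signed sum of its edges. For instance
  ∂abd = bd − ad + ab,
  ∂abc = bc − ac + ab.
The resulting 6×4 matrix has rank 3, and its Smith normal form has invariant factors (1,1,1).

∂_3: C_3 → C_2 sends each 3-simplex σ to the alternating sum Σ_i (−1)^i (σ with its i-th vertex removed). For instance
  ∂abcd = bcd − acd + abd − abc.
The 4×1 boundary matrix has rank 1 and Smith normal form diag(1).

Reading off H_k = ker ∂_k / im ∂_{k+1}:

  H_0: rank C_0 − rank ∂_1 = 4 − 3 = 1, and the invariant factors of ∂_1 are all 1, so H_0 = Z.
  H_1: rank ker ∂_1 − rank ∂_2 = (6 − 3) − 3 = 0, and the invariant factors of ∂_2 are all 1, so H_1 = 0.
  H_2: rank ker ∂_2 − rank ∂_3 = (4 − 3) − 1 = 0, and the invariant factors of ∂_3 are all 1, so H_2 = 0.
  H_3: rank ker ∂_3 − rank ∂_4 = (1 − 1) − 0 = 0, and there is no ∂_4, so H_3 = 0.

H_0 ≅ Z,  H_1 = 0,  H_2 = 0,  H_3 = 0.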